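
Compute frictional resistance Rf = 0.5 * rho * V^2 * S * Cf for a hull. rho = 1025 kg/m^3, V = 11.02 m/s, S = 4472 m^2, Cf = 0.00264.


Formula: Rf = 0.5 * rho * V^2 * S * Cf
Step 1 — V^2 = 11.02^2 = 121.4404
Step 2 — 0.5 * rho * V^2 = 0.5 * 1025 * 121.4404 = 62238.205
Step 3 — Rf = 62238.205 * 4472 * 0.00264 ≈ 734790 N (5 s.f.)

734790 N


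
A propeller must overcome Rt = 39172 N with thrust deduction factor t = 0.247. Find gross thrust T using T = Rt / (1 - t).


Formula: T = Rt / (1 - t)
Step 1 — (1 - t) = 1 - 0.247 = 0.753
Step 2 — T = 39172 / 0.753 ≈ 52021 N (5 s.f.)

52021 N


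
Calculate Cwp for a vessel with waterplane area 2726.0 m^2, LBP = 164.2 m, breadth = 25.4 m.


Formula: Cwp = Aw / (L * B)
Step 1 — L * B = 164.2 * 25.4 = 4170.68 m^2
Step 2 — Cwp = 2726.0 / 4170.68 ≈ 0.65361 (5 s.f.)

0.65361


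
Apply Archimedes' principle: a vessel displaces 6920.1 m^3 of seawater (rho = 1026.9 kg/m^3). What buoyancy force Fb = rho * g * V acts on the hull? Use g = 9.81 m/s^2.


Formula: Fb = rho * g * V
Substituting: Fb = 1026.9 * 9.81 * 6920.1
Intermediate: 1026.9 * 9.81 = 10073.889
Result: Fb = 10073.889 * 6920.1 ≈ 69712000 N (5 s.f.)

69712000 N


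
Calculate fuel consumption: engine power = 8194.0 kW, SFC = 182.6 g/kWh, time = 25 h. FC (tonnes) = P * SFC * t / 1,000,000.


Formula: FC (tonnes) = P * SFC * t / 1,000,000
Step 1 — P * SFC * t = 8194.0 * 182.6 * 25 = 37405610.0 g
Step 2 — FC (tonnes) = 37405610.0 / 1,000,000 ≈ 37.406 tonnes (5 s.f.)

37.406 tonnes


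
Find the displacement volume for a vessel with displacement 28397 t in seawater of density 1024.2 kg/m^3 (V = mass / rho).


Formula: V = mass / rho
Step 1 — convert tonnes to kg: 28397 t * 1000 = 28397000 kg
Step 2 — V = 28397000 / 1024.2 ≈ 27726 m^3 (5 s.f.)

27726 m^3


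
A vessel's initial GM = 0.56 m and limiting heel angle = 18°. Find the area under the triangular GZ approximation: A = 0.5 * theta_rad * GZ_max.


Formula: GZ_max = GM * sin(theta); Area = 0.5 * theta_rad * GZ_max
Step 1 — GZ_max = 0.56 * sin(18°) = 0.56 * 0.309017 = 0.17305 m
Step 2 — theta_rad = 18 * pi/180 = 0.314159 rad
Step 3 — Area = 0.5 * 0.314159 * 0.17305 ≈ 0.027183 m·rad (5 s.f.)

0.027183 m·rad


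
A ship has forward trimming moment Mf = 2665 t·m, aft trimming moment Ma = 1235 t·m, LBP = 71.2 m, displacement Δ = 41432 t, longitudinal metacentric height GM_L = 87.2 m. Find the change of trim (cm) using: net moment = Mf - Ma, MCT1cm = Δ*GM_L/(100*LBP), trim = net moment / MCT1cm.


Formula: net trimming moment = Mf - Ma; MCT1cm = Δ*GM_L/(100*LBP); trim = net moment / MCT1cm
Step 1 — net trimming moment = 2665 - 1235 = 1430 t·m
Step 2 — MCT1cm = 41432 * 87.2 / (100 * 71.2) = 507.4256 t·m/cm
Step 3 — trim = 1430 / 507.4256 ≈ 2.8181 cm (5 s.f.)

2.8181 cm


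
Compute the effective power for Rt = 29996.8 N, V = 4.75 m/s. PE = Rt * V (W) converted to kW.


Formula: PE = Rt * V / 1000 (kW)
Step 1 — PE (W) = 29996.8 * 4.75 = 142484.8 W
Step 2 — PE (kW) = 142484.8 / 1000 ≈ 142.48 kW (5 s.f.)

142.48 kW


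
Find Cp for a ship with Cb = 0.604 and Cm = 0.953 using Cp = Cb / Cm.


Formula: Cp = Cb / Cm
Substituting: Cp = 0.604 / 0.953
Result: Cp ≈ 0.63379 (5 s.f.)

0.63379


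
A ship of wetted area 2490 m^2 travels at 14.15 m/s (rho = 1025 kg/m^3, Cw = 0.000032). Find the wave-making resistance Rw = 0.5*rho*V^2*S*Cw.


Formula: Rw = 0.5 * rho * V^2 * S * Cw
Step 1 — V^2 = 14.15^2 = 200.2225
Step 2 — 0.5 * rho * V^2 = 0.5 * 1025 * 200.2225 = 102614.03125
Step 3 — Rw = 102614.03125 * 2490 * 0.000032 ≈ 8176.3 N (5 s.f.)

8176.3 N


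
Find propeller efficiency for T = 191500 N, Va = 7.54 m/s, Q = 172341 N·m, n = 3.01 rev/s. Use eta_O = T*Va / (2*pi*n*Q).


Formula: eta = T * Va / (2 * pi * n * Q)
Step 1 — numerator = T * Va = 191500 * 7.54 = 1443910.0
Step 2 — 2 * pi * n = 2 * pi * 3.01 = 18.912388
Step 3 — denominator = 18.912388 * 172341 = 3259379.86
Step 4 — eta = 1443910.0 / 3259379.86 ≈ 0.44300 (5 s.f.)

0.44300


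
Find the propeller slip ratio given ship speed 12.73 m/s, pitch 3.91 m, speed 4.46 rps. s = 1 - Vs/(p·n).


Formula: s = 1 - Vs / (p * n)
Step 1 — p * n = 3.91 * 4.46 = 17.4386
Step 2 — Vs / (p*n) = 12.73 / 17.4386 = 0.72999 (6 d.p.)
Step 3 — s = 1 - 0.72999 = 0.27001

0.27001


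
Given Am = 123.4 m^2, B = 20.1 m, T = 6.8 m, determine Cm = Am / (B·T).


Formula: Cm = Am / (B * T)
Step 1 — B * T = 20.1 * 6.8 = 136.68 m^2
Step 2 — Cm = 123.4 / 136.68 ≈ 0.90284 (5 s.f.)

0.90284


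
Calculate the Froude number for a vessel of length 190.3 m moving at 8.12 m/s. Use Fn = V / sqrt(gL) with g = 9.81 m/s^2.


Formula: Fn = V / sqrt(g * L)
Step 1 — g * L = 9.81 * 190.3 = 1866.843
Step 2 — sqrt(g * L) = sqrt(1866.843) = 43.206979
Step 3 — Fn = 8.12 / 43.206979 ≈ 0.18793 (5 s.f.)

0.18793


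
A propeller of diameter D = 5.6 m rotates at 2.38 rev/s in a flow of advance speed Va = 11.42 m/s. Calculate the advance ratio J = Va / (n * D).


Formula: J = Va / (n * D)
Step 1 — n * D = 2.38 * 5.6 = 13.328
Step 2 — J = 11.42 / 13.328 ≈ 0.85684 (5 s.f.)

0.85684


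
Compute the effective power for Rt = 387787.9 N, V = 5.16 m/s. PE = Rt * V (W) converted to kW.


Formula: PE = Rt * V / 1000 (kW)
Step 1 — PE (W) = 387787.9 * 5.16 = 2000985.564 W
Step 2 — PE (kW) = 2000985.564 / 1000 ≈ 2001.0 kW (5 s.f.)

2001.0 kW


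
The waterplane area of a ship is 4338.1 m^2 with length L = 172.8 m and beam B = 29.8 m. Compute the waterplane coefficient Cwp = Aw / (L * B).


Formula: Cwp = Aw / (L * B)
Step 1 — L * B = 172.8 * 29.8 = 5149.44 m^2
Step 2 — Cwp = 4338.1 / 5149.44 ≈ 0.84244 (5 s.f.)

0.84244


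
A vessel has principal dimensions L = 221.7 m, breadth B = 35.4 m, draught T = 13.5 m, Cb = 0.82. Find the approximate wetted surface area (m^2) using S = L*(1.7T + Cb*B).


Formula: S = 1.7*L*T + V/T with V = Cb*L*B*T, i.e. S = L * (1.7*T + Cb*B)
Step 1 — 1.7*T = 1.7 * 13.5 = 22.95 m
Step 2 — Cb*B = 0.82 * 35.4 = 29.028 m
Step 3 — 1.7*T + Cb*B = 22.95 + 29.028 = 51.978 m
Step 4 — S = 221.7 * 51.978 ≈ 11524 m^2 (5 s.f.)

11524 m^2


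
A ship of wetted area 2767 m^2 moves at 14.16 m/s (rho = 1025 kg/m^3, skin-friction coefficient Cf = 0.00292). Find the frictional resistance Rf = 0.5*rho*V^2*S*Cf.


Formula: Rf = 0.5 * rho * V^2 * S * Cf
Step 1 — V^2 = 14.16^2 = 200.5056
Step 2 — 0.5 * rho * V^2 = 0.5 * 1025 * 200.5056 = 102759.12
Step 3 — Rf = 102759.12 * 2767 * 0.00292 ≈ 830260 N (5 s.f.)

830260 N


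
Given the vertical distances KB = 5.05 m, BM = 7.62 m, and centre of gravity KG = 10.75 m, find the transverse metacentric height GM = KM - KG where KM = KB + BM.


Formula: GM = KB + BM - KG
Step 1 — KM = KB + BM = 5.05 + 7.62 = 12.67 m
Step 2 — GM = KM - KG = 12.67 - 10.75 = 1.92 m

1.92 m


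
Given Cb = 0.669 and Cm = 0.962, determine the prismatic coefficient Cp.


Formula: Cp = Cb / Cm
Substituting: Cp = 0.669 / 0.962
Result: Cp ≈ 0.69543 (5 s.f.)

0.69543


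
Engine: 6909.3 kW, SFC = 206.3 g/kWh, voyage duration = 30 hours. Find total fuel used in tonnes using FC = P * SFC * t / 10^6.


Formula: FC (tonnes) = P * SFC * t / 1,000,000
Step 1 — P * SFC * t = 6909.3 * 206.3 * 30 = 42761657.7 g
Step 2 — FC (tonnes) = 42761657.7 / 1,000,000 ≈ 42.762 tonnes (5 s.f.)

42.762 tonnes


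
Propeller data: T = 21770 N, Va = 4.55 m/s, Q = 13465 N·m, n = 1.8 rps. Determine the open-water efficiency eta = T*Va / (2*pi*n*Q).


Formula: eta = T * Va / (2 * pi * n * Q)
Step 1 — numerator = T * Va = 21770 * 4.55 = 99053.5
Step 2 — 2 * pi * n = 2 * pi * 1.8 = 11.309734
Step 3 — denominator = 11.309734 * 13465 = 152285.57
Step 4 — eta = 99053.5 / 152285.57 ≈ 0.65045 (5 s.f.)

0.65045


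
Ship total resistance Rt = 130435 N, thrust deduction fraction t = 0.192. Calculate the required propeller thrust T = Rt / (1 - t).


Formula: T = Rt / (1 - t)
Step 1 — (1 - t) = 1 - 0.192 = 0.808
Step 2 — T = 130435 / 0.808 ≈ 161430 N (5 s.f.)

161430 N


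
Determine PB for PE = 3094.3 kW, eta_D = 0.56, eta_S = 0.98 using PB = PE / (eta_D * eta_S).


Formula: PB = PE / (eta_D * eta_S)
Step 1 — combined efficiency = eta_D * eta_S = 0.56 * 0.98 = 0.5488
Step 2 — PB = 3094.3 / 0.5488 ≈ 5638.3 kW (5 s.f.)

5638.3 kW


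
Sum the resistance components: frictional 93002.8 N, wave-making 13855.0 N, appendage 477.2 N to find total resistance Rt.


Formula: Rt = Rf + Rw + Ra
Substituting: Rt = 93002.8 + 13855.0 + 477.2
Result: Rt = 107335.0 N

107335.0 N


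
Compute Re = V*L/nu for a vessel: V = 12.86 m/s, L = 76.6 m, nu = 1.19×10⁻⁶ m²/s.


Formula: Re = V * L / nu
Step 1 — V * L = 12.86 * 76.6 = 985.076 m^2/s
Step 2 — Re = 985.076 / 1.19e-6 = 8.28e+08

8.28e+08


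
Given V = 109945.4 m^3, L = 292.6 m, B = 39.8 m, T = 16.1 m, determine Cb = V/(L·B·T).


Formula: Cb = V / (L * B * T)
Step 1 — L * B * T = 292.6 * 39.8 * 16.1 = 187492.228 m^3
Step 2 — Cb = 109945.4 / 187492.228 ≈ 0.58640 (5 s.f.)

0.58640


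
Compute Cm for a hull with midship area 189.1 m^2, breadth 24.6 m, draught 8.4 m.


Formula: Cm = Am / (B * T)
Step 1 — B * T = 24.6 * 8.4 = 206.64 m^2
Step 2 — Cm = 189.1 / 206.64 ≈ 0.91512 (5 s.f.)

0.91512


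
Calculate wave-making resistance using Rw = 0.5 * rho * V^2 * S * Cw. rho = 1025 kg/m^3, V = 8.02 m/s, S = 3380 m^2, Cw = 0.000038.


Formula: Rw = 0.5 * rho * V^2 * S * Cw
Step 1 — V^2 = 8.02^2 = 64.3204
Step 2 — 0.5 * rho * V^2 = 0.5 * 1025 * 64.3204 = 32964.205
Step 3 — Rw = 32964.205 * 3380 * 0.000038 ≈ 4233.9 N (5 s.f.)

4233.9 N


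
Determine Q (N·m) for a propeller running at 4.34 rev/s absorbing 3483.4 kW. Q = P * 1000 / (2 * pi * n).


Formula: Q = P_W / (2 * pi * n)
Step 1 — P_W = 3483.4 kW * 1000 = 3483400.0 W
Step 2 — 2 * pi * n = 2 * pi * 4.34 = 27.269024
Step 3 — Q = 3483400.0 / 27.269024 ≈ 127740 N·m (5 s.f.)

127740 N·m


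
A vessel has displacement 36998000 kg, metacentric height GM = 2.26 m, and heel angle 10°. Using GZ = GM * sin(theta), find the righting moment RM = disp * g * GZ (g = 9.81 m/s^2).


Formula: GZ = GM * sin(theta); RM = disp * g * GZ
Step 1 — GZ = 2.26 * sin(10°) = 2.26 * 0.173648 = 0.392444 m
Step 2 — RM = 36998000 * 9.81 * 0.392444 ≈ 142440000 N·m (5 s.f.)

142440000 N·m


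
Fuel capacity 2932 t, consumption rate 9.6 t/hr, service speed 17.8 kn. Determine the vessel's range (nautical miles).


Formula: endurance = fuel / rate; range = endurance * speed
Step 1 — endurance = 2932 / 9.6 = 305.4167 hours
Step 2 — range = 305.4167 * 17.8 ≈ 5436.4 nautical miles (5 s.f.)

5436.4 NM


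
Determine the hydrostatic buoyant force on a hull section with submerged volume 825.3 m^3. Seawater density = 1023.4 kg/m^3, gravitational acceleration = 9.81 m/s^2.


Formula: Fb = rho * g * V
Substituting: Fb = 1023.4 * 9.81 * 825.3
Intermediate: 1023.4 * 9.81 = 10039.554
Result: Fb = 10039.554 * 825.3 ≈ 8285600 N (5 s.f.)

8285600 N


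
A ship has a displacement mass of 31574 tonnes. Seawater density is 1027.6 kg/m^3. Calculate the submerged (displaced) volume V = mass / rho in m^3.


Formula: V = mass / rho
Step 1 — convert tonnes to kg: 31574 t * 1000 = 31574000 kg
Step 2 — V = 31574000 / 1027.6 ≈ 30726 m^3 (5 s.f.)

30726 m^3


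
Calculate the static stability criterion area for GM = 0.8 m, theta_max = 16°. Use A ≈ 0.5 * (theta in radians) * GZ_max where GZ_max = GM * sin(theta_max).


Formula: GZ_max = GM * sin(theta); Area = 0.5 * theta_rad * GZ_max
Step 1 — GZ_max = 0.8 * sin(16°) = 0.8 * 0.275637 = 0.22051 m
Step 2 — theta_rad = 16 * pi/180 = 0.279253 rad
Step 3 — Area = 0.5 * 0.279253 * 0.22051 ≈ 0.030789 m·rad (5 s.f.)

0.030789 m·rad


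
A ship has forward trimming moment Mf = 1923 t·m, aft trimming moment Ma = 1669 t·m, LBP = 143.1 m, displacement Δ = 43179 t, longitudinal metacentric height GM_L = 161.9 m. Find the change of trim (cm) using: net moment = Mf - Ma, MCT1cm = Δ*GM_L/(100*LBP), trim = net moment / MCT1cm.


Formula: net trimming moment = Mf - Ma; MCT1cm = Δ*GM_L/(100*LBP); trim = net moment / MCT1cm
Step 1 — net trimming moment = 1923 - 1669 = 254 t·m
Step 2 — MCT1cm = 43179 * 161.9 / (100 * 143.1) = 488.5171 t·m/cm
Step 3 — trim = 254 / 488.5171 ≈ 0.51994 cm (5 s.f.)

0.51994 cm


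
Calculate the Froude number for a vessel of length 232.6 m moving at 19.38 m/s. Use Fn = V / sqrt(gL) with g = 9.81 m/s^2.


Formula: Fn = V / sqrt(g * L)
Step 1 — g * L = 9.81 * 232.6 = 2281.806
Step 2 — sqrt(g * L) = sqrt(2281.806) = 47.768253
Step 3 — Fn = 19.38 / 47.768253 ≈ 0.40571 (5 s.f.)

0.40571


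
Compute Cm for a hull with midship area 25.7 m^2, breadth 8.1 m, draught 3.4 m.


Formula: Cm = Am / (B * T)
Step 1 — B * T = 8.1 * 3.4 = 27.54 m^2
Step 2 — Cm = 25.7 / 27.54 ≈ 0.93319 (5 s.f.)

0.93319


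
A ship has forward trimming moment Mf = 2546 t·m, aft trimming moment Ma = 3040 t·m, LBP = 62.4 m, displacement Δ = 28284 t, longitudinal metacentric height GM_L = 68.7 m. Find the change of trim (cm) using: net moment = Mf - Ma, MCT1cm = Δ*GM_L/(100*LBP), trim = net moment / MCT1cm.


Formula: net trimming moment = Mf - Ma; MCT1cm = Δ*GM_L/(100*LBP); trim = net moment / MCT1cm
Step 1 — net trimming moment = 2546 - 3040 = -494 t·m
Step 2 — MCT1cm = 28284 * 68.7 / (100 * 62.4) = 311.396 t·m/cm
Step 3 — trim = -494 / 311.396 ≈ -1.5864 cm (5 s.f.)

-1.5864 cm


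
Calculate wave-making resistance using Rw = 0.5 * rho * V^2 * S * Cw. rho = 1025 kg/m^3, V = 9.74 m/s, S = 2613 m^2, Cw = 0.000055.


Formula: Rw = 0.5 * rho * V^2 * S * Cw
Step 1 — V^2 = 9.74^2 = 94.8676
Step 2 — 0.5 * rho * V^2 = 0.5 * 1025 * 94.8676 = 48619.645
Step 3 — Rw = 48619.645 * 2613 * 0.000055 ≈ 6987.4 N (5 s.f.)

6987.4 N


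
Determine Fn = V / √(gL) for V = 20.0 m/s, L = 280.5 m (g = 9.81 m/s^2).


Formula: Fn = V / sqrt(g * L)
Step 1 — g * L = 9.81 * 280.5 = 2751.705
Step 2 — sqrt(g * L) = sqrt(2751.705) = 52.456696
Step 3 — Fn = 20.0 / 52.456696 ≈ 0.38127 (5 s.f.)

0.38127


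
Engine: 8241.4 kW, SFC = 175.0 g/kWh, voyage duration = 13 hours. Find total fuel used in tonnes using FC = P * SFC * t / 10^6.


Formula: FC (tonnes) = P * SFC * t / 1,000,000
Step 1 — P * SFC * t = 8241.4 * 175.0 * 13 = 18749185.0 g
Step 2 — FC (tonnes) = 18749185.0 / 1,000,000 ≈ 18.749 tonnes (5 s.f.)

18.749 tonnes


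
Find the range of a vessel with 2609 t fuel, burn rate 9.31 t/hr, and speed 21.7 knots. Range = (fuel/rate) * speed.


Formula: endurance = fuel / rate; range = endurance * speed
Step 1 — endurance = 2609 / 9.31 = 280.2363 hours
Step 2 — range = 280.2363 * 21.7 ≈ 6081.1 nautical miles (5 s.f.)

6081.1 NM


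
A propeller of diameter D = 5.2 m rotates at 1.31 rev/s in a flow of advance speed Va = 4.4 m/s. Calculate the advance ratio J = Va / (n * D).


Formula: J = Va / (n * D)
Step 1 — n * D = 1.31 * 5.2 = 6.812
Step 2 — J = 4.4 / 6.812 ≈ 0.64592 (5 s.f.)

0.64592


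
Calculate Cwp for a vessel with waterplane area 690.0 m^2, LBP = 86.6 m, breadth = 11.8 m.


Formula: Cwp = Aw / (L * B)
Step 1 — L * B = 86.6 * 11.8 = 1021.88 m^2
Step 2 — Cwp = 690.0 / 1021.88 ≈ 0.67523 (5 s.f.)

0.67523


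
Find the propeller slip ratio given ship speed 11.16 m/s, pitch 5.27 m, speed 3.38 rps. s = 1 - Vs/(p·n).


Formula: s = 1 - Vs / (p * n)
Step 1 — p * n = 5.27 * 3.38 = 17.8126
Step 2 — Vs / (p*n) = 11.16 / 17.8126 = 0.626523 (6 d.p.)
Step 3 — s = 1 - 0.626523 = 0.373477

0.373477


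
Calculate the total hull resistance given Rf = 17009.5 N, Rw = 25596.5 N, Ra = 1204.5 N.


Formula: Rt = Rf + Rw + Ra
Substituting: Rt = 17009.5 + 25596.5 + 1204.5
Result: Rt = 43810.5 N

43810.5 N


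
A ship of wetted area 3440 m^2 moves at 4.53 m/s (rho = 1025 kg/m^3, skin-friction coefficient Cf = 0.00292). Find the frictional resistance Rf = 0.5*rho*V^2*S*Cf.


Formula: Rf = 0.5 * rho * V^2 * S * Cf
Step 1 — V^2 = 4.53^2 = 20.5209
Step 2 — 0.5 * rho * V^2 = 0.5 * 1025 * 20.5209 = 10516.96125
Step 3 — Rf = 10516.96125 * 3440 * 0.00292 ≈ 105640 N (5 s.f.)

105640 N


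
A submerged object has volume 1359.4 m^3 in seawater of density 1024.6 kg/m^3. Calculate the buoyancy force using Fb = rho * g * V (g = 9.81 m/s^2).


Formula: Fb = rho * g * V
Substituting: Fb = 1024.6 * 9.81 * 1359.4
Intermediate: 1024.6 * 9.81 = 10051.326
Result: Fb = 10051.326 * 1359.4 ≈ 13664000 N (5 s.f.)

13664000 N


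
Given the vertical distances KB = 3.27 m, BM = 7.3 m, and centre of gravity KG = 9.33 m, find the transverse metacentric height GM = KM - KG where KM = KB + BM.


Formula: GM = KB + BM - KG
Step 1 — KM = KB + BM = 3.27 + 7.3 = 10.57 m
Step 2 — GM = KM - KG = 10.57 - 9.33 = 1.24 m

1.24 m


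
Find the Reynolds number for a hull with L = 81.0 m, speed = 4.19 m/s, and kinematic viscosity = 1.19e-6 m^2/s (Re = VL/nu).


Formula: Re = V * L / nu
Step 1 — V * L = 4.19 * 81.0 = 339.39 m^2/s
Step 2 — Re = 339.39 / 1.19e-6 = 2.85e+08

2.85e+08


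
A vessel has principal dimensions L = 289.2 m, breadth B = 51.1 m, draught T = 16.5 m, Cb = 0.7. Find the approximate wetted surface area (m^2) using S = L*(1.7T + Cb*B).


Formula: S = 1.7*L*T + V/T with V = Cb*L*B*T, i.e. S = L * (1.7*T + Cb*B)
Step 1 — 1.7*T = 1.7 * 16.5 = 28.05 m
Step 2 — Cb*B = 0.7 * 51.1 = 35.77 m
Step 3 — 1.7*T + Cb*B = 28.05 + 35.77 = 63.82 m
Step 4 — S = 289.2 * 63.82 ≈ 18457 m^2 (5 s.f.)

18457 m^2


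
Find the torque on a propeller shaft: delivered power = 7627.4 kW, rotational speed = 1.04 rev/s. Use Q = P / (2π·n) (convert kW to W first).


Formula: Q = P_W / (2 * pi * n)
Step 1 — P_W = 7627.4 kW * 1000 = 7627400.0 W
Step 2 — 2 * pi * n = 2 * pi * 1.04 = 6.534513
Step 3 — Q = 7627400.0 / 6.534513 ≈ 1167200 N·m (5 s.f.)

1167200 N·m


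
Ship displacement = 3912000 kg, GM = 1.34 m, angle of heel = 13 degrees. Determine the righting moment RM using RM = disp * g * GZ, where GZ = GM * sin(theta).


Formula: GZ = GM * sin(theta); RM = disp * g * GZ
Step 1 — GZ = 1.34 * sin(13°) = 1.34 * 0.224951 = 0.301434 m
Step 2 — RM = 3912000 * 9.81 * 0.301434 ≈ 11568000 N·m (5 s.f.)

11568000 N·m


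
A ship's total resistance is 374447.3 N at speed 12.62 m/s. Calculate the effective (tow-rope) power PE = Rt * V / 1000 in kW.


Formula: PE = Rt * V / 1000 (kW)
Step 1 — PE (W) = 374447.3 * 12.62 = 4725524.926 W
Step 2 — PE (kW) = 4725524.926 / 1000 ≈ 4725.5 kW (5 s.f.)

4725.5 kW


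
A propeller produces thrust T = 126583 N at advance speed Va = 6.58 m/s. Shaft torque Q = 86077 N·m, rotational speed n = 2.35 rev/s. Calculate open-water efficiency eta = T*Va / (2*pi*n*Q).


Formula: eta = T * Va / (2 * pi * n * Q)
Step 1 — numerator = T * Va = 126583 * 6.58 = 832916.14
Step 2 — 2 * pi * n = 2 * pi * 2.35 = 14.765485
Step 3 — denominator = 14.765485 * 86077 = 1270968.65
Step 4 — eta = 832916.14 / 1270968.65 ≈ 0.65534 (5 s.f.)

0.65534


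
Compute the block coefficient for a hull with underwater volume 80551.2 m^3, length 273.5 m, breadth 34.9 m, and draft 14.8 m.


Formula: Cb = V / (L * B * T)
Step 1 — L * B * T = 273.5 * 34.9 * 14.8 = 141268.22 m^3
Step 2 — Cb = 80551.2 / 141268.22 ≈ 0.57020 (5 s.f.)

0.57020


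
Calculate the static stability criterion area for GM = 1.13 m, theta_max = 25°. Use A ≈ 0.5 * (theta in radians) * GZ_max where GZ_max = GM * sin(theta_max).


Formula: GZ_max = GM * sin(theta); Area = 0.5 * theta_rad * GZ_max
Step 1 — GZ_max = 1.13 * sin(25°) = 1.13 * 0.422618 = 0.477558 m
Step 2 — theta_rad = 25 * pi/180 = 0.436332 rad
Step 3 — Area = 0.5 * 0.436332 * 0.477558 ≈ 0.10419 m·rad (5 s.f.)

0.10419 m·rad


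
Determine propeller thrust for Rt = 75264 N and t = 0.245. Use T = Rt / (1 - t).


Formula: T = Rt / (1 - t)
Step 1 — (1 - t) = 1 - 0.245 = 0.755
Step 2 — T = 75264 / 0.755 ≈ 99687 N (5 s.f.)

99687 N


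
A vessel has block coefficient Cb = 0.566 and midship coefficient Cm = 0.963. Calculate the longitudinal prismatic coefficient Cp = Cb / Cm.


Formula: Cp = Cb / Cm
Substituting: Cp = 0.566 / 0.963
Result: Cp ≈ 0.58775 (5 s.f.)

0.58775


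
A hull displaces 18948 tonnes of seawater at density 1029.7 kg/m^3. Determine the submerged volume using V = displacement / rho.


Formula: V = mass / rho
Step 1 — convert tonnes to kg: 18948 t * 1000 = 18948000 kg
Step 2 — V = 18948000 / 1029.7 ≈ 18401 m^3 (5 s.f.)

18401 m^3


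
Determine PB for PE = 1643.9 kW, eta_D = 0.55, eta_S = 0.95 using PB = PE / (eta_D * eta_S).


Formula: PB = PE / (eta_D * eta_S)
Step 1 — combined efficiency = eta_D * eta_S = 0.55 * 0.95 = 0.5225
Step 2 — PB = 1643.9 / 0.5225 ≈ 3146.2 kW (5 s.f.)

3146.2 kW


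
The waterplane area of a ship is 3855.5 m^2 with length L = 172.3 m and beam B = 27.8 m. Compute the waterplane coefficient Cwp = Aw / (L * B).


Formula: Cwp = Aw / (L * B)
Step 1 — L * B = 172.3 * 27.8 = 4789.94 m^2
Step 2 — Cwp = 3855.5 / 4789.94 ≈ 0.80492 (5 s.f.)

0.80492


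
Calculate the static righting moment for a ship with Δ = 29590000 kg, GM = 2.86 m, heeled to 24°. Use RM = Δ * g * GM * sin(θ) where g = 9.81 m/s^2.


Formula: GZ = GM * sin(theta); RM = disp * g * GZ
Step 1 — GZ = 2.86 * sin(24°) = 2.86 * 0.406737 = 1.163268 m
Step 2 — RM = 29590000 * 9.81 * 1.163268 ≈ 337670000 N·m (5 s.f.)

337670000 N·m


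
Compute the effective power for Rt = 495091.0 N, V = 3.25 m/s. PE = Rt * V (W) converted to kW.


Formula: PE = Rt * V / 1000 (kW)
Step 1 — PE (W) = 495091.0 * 3.25 = 1609045.75 W
Step 2 — PE (kW) = 1609045.75 / 1000 ≈ 1609.0 kW (5 s.f.)

1609.0 kW


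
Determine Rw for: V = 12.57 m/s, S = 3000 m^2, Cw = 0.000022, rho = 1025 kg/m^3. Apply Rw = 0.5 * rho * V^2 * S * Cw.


Formula: Rw = 0.5 * rho * V^2 * S * Cw
Step 1 — V^2 = 12.57^2 = 158.0049
Step 2 — 0.5 * rho * V^2 = 0.5 * 1025 * 158.0049 = 80977.51125
Step 3 — Rw = 80977.51125 * 3000 * 0.000022 ≈ 5344.5 N (5 s.f.)

5344.5 N


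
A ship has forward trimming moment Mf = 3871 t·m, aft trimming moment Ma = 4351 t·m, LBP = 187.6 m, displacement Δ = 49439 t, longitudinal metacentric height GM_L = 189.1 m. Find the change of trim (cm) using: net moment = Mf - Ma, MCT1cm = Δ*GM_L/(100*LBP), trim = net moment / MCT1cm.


Formula: net trimming moment = Mf - Ma; MCT1cm = Δ*GM_L/(100*LBP); trim = net moment / MCT1cm
Step 1 — net trimming moment = 3871 - 4351 = -480 t·m
Step 2 — MCT1cm = 49439 * 189.1 / (100 * 187.6) = 498.343 t·m/cm
Step 3 — trim = -480 / 498.343 ≈ -0.96319 cm (5 s.f.)

-0.96319 cm


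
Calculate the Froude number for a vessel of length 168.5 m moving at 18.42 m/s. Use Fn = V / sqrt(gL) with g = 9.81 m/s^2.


Formula: Fn = V / sqrt(g * L)
Step 1 — g * L = 9.81 * 168.5 = 1652.985
Step 2 — sqrt(g * L) = sqrt(1652.985) = 40.656918
Step 3 — Fn = 18.42 / 40.656918 ≈ 0.45306 (5 s.f.)

0.45306


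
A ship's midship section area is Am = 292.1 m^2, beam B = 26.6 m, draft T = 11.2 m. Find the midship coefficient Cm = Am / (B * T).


Formula: Cm = Am / (B * T)
Step 1 — B * T = 26.6 * 11.2 = 297.92 m^2
Step 2 — Cm = 292.1 / 297.92 ≈ 0.98046 (5 s.f.)

0.98046


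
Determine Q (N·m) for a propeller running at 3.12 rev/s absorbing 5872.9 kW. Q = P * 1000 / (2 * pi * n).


Formula: Q = P_W / (2 * pi * n)
Step 1 — P_W = 5872.9 kW * 1000 = 5872900.0 W
Step 2 — 2 * pi * n = 2 * pi * 3.12 = 19.603538
Step 3 — Q = 5872900.0 / 19.603538 ≈ 299580 N·m (5 s.f.)

299580 N·m


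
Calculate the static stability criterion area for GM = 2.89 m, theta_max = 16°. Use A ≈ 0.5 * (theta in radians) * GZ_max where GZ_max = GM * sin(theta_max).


Formula: GZ_max = GM * sin(theta); Area = 0.5 * theta_rad * GZ_max
Step 1 — GZ_max = 2.89 * sin(16°) = 2.89 * 0.275637 = 0.796591 m
Step 2 — theta_rad = 16 * pi/180 = 0.279253 rad
Step 3 — Area = 0.5 * 0.279253 * 0.796591 ≈ 0.11123 m·rad (5 s.f.)

0.11123 m·rad


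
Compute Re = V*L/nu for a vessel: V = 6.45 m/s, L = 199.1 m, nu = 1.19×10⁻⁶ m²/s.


Formula: Re = V * L / nu
Step 1 — V * L = 6.45 * 199.1 = 1284.195 m^2/s
Step 2 — Re = 1284.195 / 1.19e-6 = 1.08e+09

1.08e+09


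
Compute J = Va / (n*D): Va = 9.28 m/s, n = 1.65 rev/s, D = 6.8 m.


Formula: J = Va / (n * D)
Step 1 — n * D = 1.65 * 6.8 = 11.22
Step 2 — J = 9.28 / 11.22 ≈ 0.82709 (5 s.f.)

0.82709


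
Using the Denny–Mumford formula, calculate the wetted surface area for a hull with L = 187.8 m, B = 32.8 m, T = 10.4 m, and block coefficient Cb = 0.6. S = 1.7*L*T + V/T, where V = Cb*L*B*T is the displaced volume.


Formula: S = 1.7*L*T + V/T with V = Cb*L*B*T, i.e. S = L * (1.7*T + Cb*B)
Step 1 — 1.7*T = 1.7 * 10.4 = 17.68 m
Step 2 — Cb*B = 0.6 * 32.8 = 19.68 m
Step 3 — 1.7*T + Cb*B = 17.68 + 19.68 = 37.36 m
Step 4 — S = 187.8 * 37.36 ≈ 7016.2 m^2 (5 s.f.)

7016.2 m^2


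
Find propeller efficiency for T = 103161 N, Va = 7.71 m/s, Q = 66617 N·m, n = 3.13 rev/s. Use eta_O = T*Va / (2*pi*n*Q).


Formula: eta = T * Va / (2 * pi * n * Q)
Step 1 — numerator = T * Va = 103161 * 7.71 = 795371.31
Step 2 — 2 * pi * n = 2 * pi * 3.13 = 19.66637
Step 3 — denominator = 19.66637 * 66617 = 1310114.57
Step 4 — eta = 795371.31 / 1310114.57 ≈ 0.60710 (5 s.f.)

0.60710


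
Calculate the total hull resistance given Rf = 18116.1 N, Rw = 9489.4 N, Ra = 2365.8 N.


Formula: Rt = Rf + Rw + Ra
Substituting: Rt = 18116.1 + 9489.4 + 2365.8
Result: Rt = 29971.3 N

29971.3 N


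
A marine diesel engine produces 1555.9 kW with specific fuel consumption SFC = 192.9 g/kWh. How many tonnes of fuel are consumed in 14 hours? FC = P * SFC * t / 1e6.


Formula: FC (tonnes) = P * SFC * t / 1,000,000
Step 1 — P * SFC * t = 1555.9 * 192.9 * 14 = 4201863.54 g
Step 2 — FC (tonnes) = 4201863.54 / 1,000,000 ≈ 4.2019 tonnes (5 s.f.)

4.2019 tonnes


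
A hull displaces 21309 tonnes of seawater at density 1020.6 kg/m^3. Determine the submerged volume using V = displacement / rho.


Formula: V = mass / rho
Step 1 — convert tonnes to kg: 21309 t * 1000 = 21309000 kg
Step 2 — V = 21309000 / 1020.6 ≈ 20879 m^3 (5 s.f.)

20879 m^3


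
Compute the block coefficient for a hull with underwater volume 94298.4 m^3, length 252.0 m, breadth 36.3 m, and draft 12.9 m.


Formula: Cb = V / (L * B * T)
Step 1 — L * B * T = 252.0 * 36.3 * 12.9 = 118004.04 m^3
Step 2 — Cb = 94298.4 / 118004.04 ≈ 0.79911 (5 s.f.)

0.79911


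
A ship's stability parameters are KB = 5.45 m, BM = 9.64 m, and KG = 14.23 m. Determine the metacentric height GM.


Formula: GM = KB + BM - KG
Step 1 — KM = KB + BM = 5.45 + 9.64 = 15.09 m
Step 2 — GM = KM - KG = 15.09 - 14.23 = 0.86 m

0.86 m


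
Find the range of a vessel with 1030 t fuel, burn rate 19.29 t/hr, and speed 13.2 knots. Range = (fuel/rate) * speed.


Formula: endurance = fuel / rate; range = endurance * speed
Step 1 — endurance = 1030 / 19.29 = 53.3955 hours
Step 2 — range = 53.3955 * 13.2 ≈ 704.82 nautical miles (5 s.f.)

704.82 NM


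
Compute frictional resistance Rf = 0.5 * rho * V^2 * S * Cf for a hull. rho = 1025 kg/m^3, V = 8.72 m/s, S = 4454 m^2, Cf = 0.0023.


Formula: Rf = 0.5 * rho * V^2 * S * Cf
Step 1 — V^2 = 8.72^2 = 76.0384
Step 2 — 0.5 * rho * V^2 = 0.5 * 1025 * 76.0384 = 38969.68
Step 3 — Rf = 38969.68 * 4454 * 0.0023 ≈ 399210 N (5 s.f.)

399210 N


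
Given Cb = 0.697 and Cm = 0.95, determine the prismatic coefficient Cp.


Formula: Cp = Cb / Cm
Substituting: Cp = 0.697 / 0.95
Result: Cp ≈ 0.73368 (5 s.f.)

0.73368


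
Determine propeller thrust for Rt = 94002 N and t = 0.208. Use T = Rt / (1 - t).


Formula: T = Rt / (1 - t)
Step 1 — (1 - t) = 1 - 0.208 = 0.792
Step 2 — T = 94002 / 0.792 ≈ 118690 N (5 s.f.)

118690 N


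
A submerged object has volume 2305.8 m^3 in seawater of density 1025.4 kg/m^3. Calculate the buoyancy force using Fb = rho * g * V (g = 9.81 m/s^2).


Formula: Fb = rho * g * V
Substituting: Fb = 1025.4 * 9.81 * 2305.8
Intermediate: 1025.4 * 9.81 = 10059.174
Result: Fb = 10059.174 * 2305.8 ≈ 23194000 N (5 s.f.)

23194000 N


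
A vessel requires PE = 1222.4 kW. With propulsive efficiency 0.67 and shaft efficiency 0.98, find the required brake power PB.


Formula: PB = PE / (eta_D * eta_S)
Step 1 — combined efficiency = eta_D * eta_S = 0.67 * 0.98 = 0.6566
Step 2 — PB = 1222.4 / 0.6566 ≈ 1861.7 kW (5 s.f.)

1861.7 kW


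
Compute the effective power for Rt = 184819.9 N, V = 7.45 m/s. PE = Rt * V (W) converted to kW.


Formula: PE = Rt * V / 1000 (kW)
Step 1 — PE (W) = 184819.9 * 7.45 = 1376908.255 W
Step 2 — PE (kW) = 1376908.255 / 1000 ≈ 1376.9 kW (5 s.f.)

1376.9 kW


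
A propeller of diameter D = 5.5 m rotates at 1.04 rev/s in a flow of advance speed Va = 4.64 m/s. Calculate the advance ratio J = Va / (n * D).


Formula: J = Va / (n * D)
Step 1 — n * D = 1.04 * 5.5 = 5.72
Step 2 — J = 4.64 / 5.72 ≈ 0.81119 (5 s.f.)

0.81119


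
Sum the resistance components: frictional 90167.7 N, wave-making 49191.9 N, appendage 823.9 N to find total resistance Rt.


Formula: Rt = Rf + Rw + Ra
Substituting: Rt = 90167.7 + 49191.9 + 823.9
Result: Rt = 140183.5 N

140183.5 N


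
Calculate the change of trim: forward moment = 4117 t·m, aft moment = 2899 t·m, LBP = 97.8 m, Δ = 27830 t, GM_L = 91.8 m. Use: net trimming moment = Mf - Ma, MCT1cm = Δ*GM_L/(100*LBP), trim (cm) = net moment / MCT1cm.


Formula: net trimming moment = Mf - Ma; MCT1cm = Δ*GM_L/(100*LBP); trim = net moment / MCT1cm
Step 1 — net trimming moment = 4117 - 2899 = 1218 t·m
Step 2 — MCT1cm = 27830 * 91.8 / (100 * 97.8) = 261.2264 t·m/cm
Step 3 — trim = 1218 / 261.2264 ≈ 4.6626 cm (5 s.f.)

4.6626 cm


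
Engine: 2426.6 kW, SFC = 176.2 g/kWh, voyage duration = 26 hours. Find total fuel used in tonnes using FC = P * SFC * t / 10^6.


Formula: FC (tonnes) = P * SFC * t / 1,000,000
Step 1 — P * SFC * t = 2426.6 * 176.2 * 26 = 11116739.92 g
Step 2 — FC (tonnes) = 11116739.92 / 1,000,000 ≈ 11.117 tonnes (5 s.f.)

11.117 tonnes


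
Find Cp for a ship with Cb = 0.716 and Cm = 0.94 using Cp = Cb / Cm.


Formula: Cp = Cb / Cm
Substituting: Cp = 0.716 / 0.94
Result: Cp ≈ 0.76170 (5 s.f.)

0.76170


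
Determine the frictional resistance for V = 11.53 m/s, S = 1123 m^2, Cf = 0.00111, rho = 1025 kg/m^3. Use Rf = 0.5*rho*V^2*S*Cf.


Formula: Rf = 0.5 * rho * V^2 * S * Cf
Step 1 — V^2 = 11.53^2 = 132.9409
Step 2 — 0.5 * rho * V^2 = 0.5 * 1025 * 132.9409 = 68132.21125
Step 3 — Rf = 68132.21125 * 1123 * 0.00111 ≈ 84929 N (5 s.f.)

84929 N


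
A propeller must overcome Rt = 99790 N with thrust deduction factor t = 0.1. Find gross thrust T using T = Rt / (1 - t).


Formula: T = Rt / (1 - t)
Step 1 — (1 - t) = 1 - 0.1 = 0.9
Step 2 — T = 99790 / 0.9 ≈ 110880 N (5 s.f.)

110880 N


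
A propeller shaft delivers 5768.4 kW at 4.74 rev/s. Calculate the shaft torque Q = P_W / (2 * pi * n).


Formula: Q = P_W / (2 * pi * n)
Step 1 — P_W = 5768.4 kW * 1000 = 5768400.0 W
Step 2 — 2 * pi * n = 2 * pi * 4.74 = 29.782298
Step 3 — Q = 5768400.0 / 29.782298 ≈ 193690 N·m (5 s.f.)

193690 N·m


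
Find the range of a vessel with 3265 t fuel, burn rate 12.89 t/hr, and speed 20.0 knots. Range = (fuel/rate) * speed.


Formula: endurance = fuel / rate; range = endurance * speed
Step 1 — endurance = 3265 / 12.89 = 253.2971 hours
Step 2 — range = 253.2971 * 20.0 ≈ 5065.9 nautical miles (5 s.f.)

5065.9 NM


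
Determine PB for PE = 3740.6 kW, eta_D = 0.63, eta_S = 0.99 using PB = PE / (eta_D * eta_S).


Formula: PB = PE / (eta_D * eta_S)
Step 1 — combined efficiency = eta_D * eta_S = 0.63 * 0.99 = 0.6237
Step 2 — PB = 3740.6 / 0.6237 ≈ 5997.4 kW (5 s.f.)

5997.4 kW


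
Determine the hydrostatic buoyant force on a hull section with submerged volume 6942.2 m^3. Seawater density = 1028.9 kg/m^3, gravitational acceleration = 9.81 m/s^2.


Formula: Fb = rho * g * V
Substituting: Fb = 1028.9 * 9.81 * 6942.2
Intermediate: 1028.9 * 9.81 = 10093.509
Result: Fb = 10093.509 * 6942.2 ≈ 70071000 N (5 s.f.)

70071000 N


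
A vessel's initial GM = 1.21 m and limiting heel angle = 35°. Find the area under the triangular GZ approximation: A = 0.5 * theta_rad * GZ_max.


Formula: GZ_max = GM * sin(theta); Area = 0.5 * theta_rad * GZ_max
Step 1 — GZ_max = 1.21 * sin(35°) = 1.21 * 0.573576 = 0.694027 m
Step 2 — theta_rad = 35 * pi/180 = 0.610865 rad
Step 3 — Area = 0.5 * 0.610865 * 0.694027 ≈ 0.21198 m·rad (5 s.f.)

0.21198 m·rad


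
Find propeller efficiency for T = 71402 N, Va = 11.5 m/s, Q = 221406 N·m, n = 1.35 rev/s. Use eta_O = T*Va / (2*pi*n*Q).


Formula: eta = T * Va / (2 * pi * n * Q)
Step 1 — numerator = T * Va = 71402 * 11.5 = 821123.0
Step 2 — 2 * pi * n = 2 * pi * 1.35 = 8.4823
Step 3 — denominator = 8.4823 * 221406 = 1878032.11
Step 4 — eta = 821123.0 / 1878032.11 ≈ 0.43723 (5 s.f.)

0.43723


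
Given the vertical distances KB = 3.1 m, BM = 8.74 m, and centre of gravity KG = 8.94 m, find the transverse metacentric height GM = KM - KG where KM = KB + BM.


Formula: GM = KB + BM - KG
Step 1 — KM = KB + BM = 3.1 + 8.74 = 11.84 m
Step 2 — GM = KM - KG = 11.84 - 8.94 = 2.9 m

2.9 m


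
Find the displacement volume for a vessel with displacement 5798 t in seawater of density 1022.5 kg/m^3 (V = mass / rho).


Formula: V = mass / rho
Step 1 — convert tonnes to kg: 5798 t * 1000 = 5798000 kg
Step 2 — V = 5798000 / 1022.5 ≈ 5670.4 m^3 (5 s.f.)

5670.4 m^3


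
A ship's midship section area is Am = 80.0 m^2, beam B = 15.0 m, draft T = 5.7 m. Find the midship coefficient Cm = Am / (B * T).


Formula: Cm = Am / (B * T)
Step 1 — B * T = 15.0 * 5.7 = 85.5 m^2
Step 2 — Cm = 80.0 / 85.5 ≈ 0.93567 (5 s.f.)

0.93567


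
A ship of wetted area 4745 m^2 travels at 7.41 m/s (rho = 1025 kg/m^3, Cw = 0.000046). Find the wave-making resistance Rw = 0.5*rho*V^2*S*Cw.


Formula: Rw = 0.5 * rho * V^2 * S * Cw
Step 1 — V^2 = 7.41^2 = 54.9081
Step 2 — 0.5 * rho * V^2 = 0.5 * 1025 * 54.9081 = 28140.40125
Step 3 — Rw = 28140.40125 * 4745 * 0.000046 ≈ 6142.2 N (5 s.f.)

6142.2 N


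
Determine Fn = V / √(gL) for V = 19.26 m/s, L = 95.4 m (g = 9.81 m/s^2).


Formula: Fn = V / sqrt(g * L)
Step 1 — g * L = 9.81 * 95.4 = 935.874
Step 2 — sqrt(g * L) = sqrt(935.874) = 30.592058
Step 3 — Fn = 19.26 / 30.592058 ≈ 0.62958 (5 s.f.)

0.62958


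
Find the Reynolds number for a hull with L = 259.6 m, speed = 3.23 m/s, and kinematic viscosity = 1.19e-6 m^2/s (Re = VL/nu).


Formula: Re = V * L / nu
Step 1 — V * L = 3.23 * 259.6 = 838.508 m^2/s
Step 2 — Re = 838.508 / 1.19e-6 = 7.05e+08

7.05e+08


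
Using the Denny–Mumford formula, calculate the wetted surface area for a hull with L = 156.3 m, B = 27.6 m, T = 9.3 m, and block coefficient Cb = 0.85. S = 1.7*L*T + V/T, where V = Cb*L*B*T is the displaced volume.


Formula: S = 1.7*L*T + V/T with V = Cb*L*B*T, i.e. S = L * (1.7*T + Cb*B)
Step 1 — 1.7*T = 1.7 * 9.3 = 15.81 m
Step 2 — Cb*B = 0.85 * 27.6 = 23.46 m
Step 3 — 1.7*T + Cb*B = 15.81 + 23.46 = 39.27 m
Step 4 — S = 156.3 * 39.27 ≈ 6137.9 m^2 (5 s.f.)

6137.9 m^2


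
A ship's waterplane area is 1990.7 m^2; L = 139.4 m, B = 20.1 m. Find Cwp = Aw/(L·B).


Formula: Cwp = Aw / (L * B)
Step 1 — L * B = 139.4 * 20.1 = 2801.94 m^2
Step 2 — Cwp = 1990.7 / 2801.94 ≈ 0.71047 (5 s.f.)

0.71047


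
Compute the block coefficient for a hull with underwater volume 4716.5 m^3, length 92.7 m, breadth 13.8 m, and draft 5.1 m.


Formula: Cb = V / (L * B * T)
Step 1 — L * B * T = 92.7 * 13.8 * 5.1 = 6524.226 m^3
Step 2 — Cb = 4716.5 / 6524.226 ≈ 0.72292 (5 s.f.)

0.72292


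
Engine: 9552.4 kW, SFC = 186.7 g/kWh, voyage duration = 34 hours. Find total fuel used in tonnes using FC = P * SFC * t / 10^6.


Formula: FC (tonnes) = P * SFC * t / 1,000,000
Step 1 — P * SFC * t = 9552.4 * 186.7 * 34 = 60636724.72 g
Step 2 — FC (tonnes) = 60636724.72 / 1,000,000 ≈ 60.637 tonnes (5 s.f.)

60.637 tonnes


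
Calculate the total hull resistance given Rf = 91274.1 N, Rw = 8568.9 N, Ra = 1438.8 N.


Formula: Rt = Rf + Rw + Ra
Substituting: Rt = 91274.1 + 8568.9 + 1438.8
Result: Rt = 101281.8 N

101281.8 N


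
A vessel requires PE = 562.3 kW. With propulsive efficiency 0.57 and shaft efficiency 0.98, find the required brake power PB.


Formula: PB = PE / (eta_D * eta_S)
Step 1 — combined efficiency = eta_D * eta_S = 0.57 * 0.98 = 0.5586
Step 2 — PB = 562.3 / 0.5586 ≈ 1006.6 kW (5 s.f.)

1006.6 kW


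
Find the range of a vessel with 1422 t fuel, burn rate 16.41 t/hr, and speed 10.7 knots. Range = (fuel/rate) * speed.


Formula: endurance = fuel / rate; range = endurance * speed
Step 1 — endurance = 1422 / 16.41 = 86.6545 hours
Step 2 — range = 86.6545 * 10.7 ≈ 927.20 nautical miles (5 s.f.)

927.20 NM


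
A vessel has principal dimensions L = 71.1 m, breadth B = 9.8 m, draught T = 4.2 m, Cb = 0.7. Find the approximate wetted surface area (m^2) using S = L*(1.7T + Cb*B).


Formula: S = 1.7*L*T + V/T with V = Cb*L*B*T, i.e. S = L * (1.7*T + Cb*B)
Step 1 — 1.7*T = 1.7 * 4.2 = 7.14 m
Step 2 — Cb*B = 0.7 * 9.8 = 6.86 m
Step 3 — 1.7*T + Cb*B = 7.14 + 6.86 = 14.0 m
Step 4 — S = 71.1 * 14.0 ≈ 995.40 m^2 (5 s.f.)

995.40 m^2


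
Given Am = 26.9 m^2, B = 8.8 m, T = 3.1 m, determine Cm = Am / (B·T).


Formula: Cm = Am / (B * T)
Step 1 — B * T = 8.8 * 3.1 = 27.28 m^2
Step 2 — Cm = 26.9 / 27.28 ≈ 0.98607 (5 s.f.)

0.98607


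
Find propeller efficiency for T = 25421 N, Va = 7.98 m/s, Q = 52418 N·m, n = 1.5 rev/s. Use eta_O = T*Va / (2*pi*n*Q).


Formula: eta = T * Va / (2 * pi * n * Q)
Step 1 — numerator = T * Va = 25421 * 7.98 = 202859.58
Step 2 — 2 * pi * n = 2 * pi * 1.5 = 9.424778
Step 3 — denominator = 9.424778 * 52418 = 494028.01
Step 4 — eta = 202859.58 / 494028.01 ≈ 0.41062 (5 s.f.)

0.41062


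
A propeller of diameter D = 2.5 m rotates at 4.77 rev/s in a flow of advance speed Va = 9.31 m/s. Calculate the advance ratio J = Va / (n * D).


Formula: J = Va / (n * D)
Step 1 — n * D = 4.77 * 2.5 = 11.925
Step 2 — J = 9.31 / 11.925 ≈ 0.78071 (5 s.f.)

0.78071


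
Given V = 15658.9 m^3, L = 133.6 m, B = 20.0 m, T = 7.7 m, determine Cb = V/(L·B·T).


Formula: Cb = V / (L * B * T)
Step 1 — L * B * T = 133.6 * 20.0 * 7.7 = 20574.4 m^3
Step 2 — Cb = 15658.9 / 20574.4 ≈ 0.76109 (5 s.f.)

0.76109


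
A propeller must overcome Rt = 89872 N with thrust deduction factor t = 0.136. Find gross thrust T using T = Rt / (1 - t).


Formula: T = Rt / (1 - t)
Step 1 — (1 - t) = 1 - 0.136 = 0.864
Step 2 — T = 89872 / 0.864 ≈ 104020 N (5 s.f.)

104020 N


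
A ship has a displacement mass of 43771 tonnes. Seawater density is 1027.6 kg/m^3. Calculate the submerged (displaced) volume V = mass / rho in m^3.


Formula: V = mass / rho
Step 1 — convert tonnes to kg: 43771 t * 1000 = 43771000 kg
Step 2 — V = 43771000 / 1027.6 ≈ 42595 m^3 (5 s.f.)

42595 m^3


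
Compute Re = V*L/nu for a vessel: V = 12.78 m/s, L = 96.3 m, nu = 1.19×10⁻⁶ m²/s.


Formula: Re = V * L / nu
Step 1 — V * L = 12.78 * 96.3 = 1230.714 m^2/s
Step 2 — Re = 1230.714 / 1.19e-6 = 1.03e+09

1.03e+09


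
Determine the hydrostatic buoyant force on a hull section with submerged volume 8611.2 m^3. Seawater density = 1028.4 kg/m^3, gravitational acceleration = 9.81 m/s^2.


Formula: Fb = rho * g * V
Substituting: Fb = 1028.4 * 9.81 * 8611.2
Intermediate: 1028.4 * 9.81 = 10088.604
Result: Fb = 10088.604 * 8611.2 ≈ 86875000 N (5 s.f.)

86875000 N


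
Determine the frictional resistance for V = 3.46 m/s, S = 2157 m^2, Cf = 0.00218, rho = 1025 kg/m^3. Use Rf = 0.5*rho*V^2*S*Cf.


Formula: Rf = 0.5 * rho * V^2 * S * Cf
Step 1 — V^2 = 3.46^2 = 11.9716
Step 2 — 0.5 * rho * V^2 = 0.5 * 1025 * 11.9716 = 6135.445
Step 3 — Rf = 6135.445 * 2157 * 0.00218 ≈ 28850 N (5 s.f.)

28850 N
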